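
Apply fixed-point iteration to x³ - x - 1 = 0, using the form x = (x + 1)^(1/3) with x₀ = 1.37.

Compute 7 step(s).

Equation: x³ - x - 1 = 0
Fixed-point form: x = (x + 1)^(1/3)
x₀ = 1.37

x_1 = g(1.370000) = 1.333264
x_2 = g(1.333264) = 1.326339
x_3 = g(1.326339) = 1.325026
x_4 = g(1.325026) = 1.324776
x_5 = g(1.324776) = 1.324729
x_6 = g(1.324729) = 1.324720
x_7 = g(1.324720) = 1.324718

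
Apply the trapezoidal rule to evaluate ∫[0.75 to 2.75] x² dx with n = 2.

f(x) = x²
a = 0.75, b = 2.75, n = 2
h = (b - a)/n = 1.000000

Trapezoidal rule: (h/2)[f(x₀) + 2f(x₁) + 2f(x₂) + ... + f(xₙ)]

x_0 = 0.7500, f(x_0) = 0.562500, coefficient = 1
x_1 = 1.7500, f(x_1) = 3.062500, coefficient = 2
x_2 = 2.7500, f(x_2) = 7.562500, coefficient = 1

I ≈ (1.000000/2) × 14.250000 = 7.125000
Exact value: 6.791667
Error: 0.333333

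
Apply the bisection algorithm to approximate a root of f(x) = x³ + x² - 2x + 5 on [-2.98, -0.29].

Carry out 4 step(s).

f(x) = x³ + x² - 2x + 5
Initial interval: [-2.98, -0.29]

Iteration 1:
  c_1 = (-2.980000 + (-0.290000))/2 = -1.635000
  f(c_1) = f(-1.635000) = 6.572502
  f(a) × f(c) < 0, new interval: [-2.980000, -1.635000]
Iteration 2:
  c_2 = (-2.980000 + (-1.635000))/2 = -2.307500
  f(c_2) = f(-2.307500) = 2.653143
  f(a) × f(c) < 0, new interval: [-2.980000, -2.307500]
Iteration 3:
  c_3 = (-2.980000 + (-2.307500))/2 = -2.643750
  f(c_3) = f(-2.643750) = -1.201349
  f(a) × f(c) ≥ 0, new interval: [-2.643750, -2.307500]
Iteration 4:
  c_4 = (-2.643750 + (-2.307500))/2 = -2.475625
  f(c_4) = f(-2.475625) = 0.907559
  f(a) × f(c) < 0, new interval: [-2.643750, -2.475625]

After 4 iteration(s), the approximation is c_4 = -2.475625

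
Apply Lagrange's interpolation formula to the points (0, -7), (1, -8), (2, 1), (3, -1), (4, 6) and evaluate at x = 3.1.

Lagrange interpolation formula:
P(x) = Σ yᵢ × Lᵢ(x)
where Lᵢ(x) = Π_{j≠i} (x - xⱼ)/(xᵢ - xⱼ)

L_0(3.1) = (3.1 - 1)/(0 - 1) × (3.1 - 2)/(0 - 2) × (3.1 - 3)/(0 - 3) × (3.1 - 4)/(0 - 4) = -0.008663
L_1(3.1) = (3.1 - 0)/(1 - 0) × (3.1 - 2)/(1 - 2) × (3.1 - 3)/(1 - 3) × (3.1 - 4)/(1 - 4) = 0.051150
L_2(3.1) = (3.1 - 0)/(2 - 0) × (3.1 - 1)/(2 - 1) × (3.1 - 3)/(2 - 3) × (3.1 - 4)/(2 - 4) = -0.146475
L_3(3.1) = (3.1 - 0)/(3 - 0) × (3.1 - 1)/(3 - 1) × (3.1 - 2)/(3 - 2) × (3.1 - 4)/(3 - 4) = 1.074150
L_4(3.1) = (3.1 - 0)/(4 - 0) × (3.1 - 1)/(4 - 1) × (3.1 - 2)/(4 - 2) × (3.1 - 3)/(4 - 3) = 0.029838

P(3.1) = (-7)×L_0(3.1) + (-8)×L_1(3.1) + 1×L_2(3.1) + (-1)×L_3(3.1) + 6×L_4(3.1)
P(3.1) = -1.390163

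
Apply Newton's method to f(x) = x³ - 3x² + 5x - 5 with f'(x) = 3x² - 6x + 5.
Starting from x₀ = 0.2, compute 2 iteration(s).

f(x) = x³ - 3x² + 5x - 5
f'(x) = 3x² - 6x + 5
x₀ = 0.2

Newton-Raphson formula: x_{n+1} = x_n - f(x_n)/f'(x_n)

Iteration 1:
  f(0.200000) = -4.112000
  f'(0.200000) = 3.920000
  x_1 = 0.200000 - (-4.112000)/3.920000 = 1.248980
Iteration 2:
  f(1.248980) = -1.486606
  f'(1.248980) = 2.185973
  x_2 = 1.248980 - (-1.486606)/2.185973 = 1.929046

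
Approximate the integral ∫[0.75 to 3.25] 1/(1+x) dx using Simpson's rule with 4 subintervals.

f(x) = 1/(1+x)
a = 0.75, b = 3.25, n = 4
h = (b - a)/n = 0.625000

Simpson's rule: (h/3)[f(x₀) + 4f(x₁) + 2f(x₂) + ... + f(xₙ)]

x_0 = 0.7500, f(x_0) = 0.571429, coefficient = 1
x_1 = 1.3750, f(x_1) = 0.421053, coefficient = 4
x_2 = 2.0000, f(x_2) = 0.333333, coefficient = 2
x_3 = 2.6250, f(x_3) = 0.275862, coefficient = 4
x_4 = 3.2500, f(x_4) = 0.235294, coefficient = 1

I ≈ (0.625000/3) × 4.261048 = 0.887718
Exact value: 0.887303
Error: 0.000415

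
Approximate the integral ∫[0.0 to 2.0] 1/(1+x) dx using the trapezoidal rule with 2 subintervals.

f(x) = 1/(1+x)
a = 0.0, b = 2.0, n = 2
h = (b - a)/n = 1.000000

Trapezoidal rule: (h/2)[f(x₀) + 2f(x₁) + 2f(x₂) + ... + f(xₙ)]

x_0 = 0.0000, f(x_0) = 1.000000, coefficient = 1
x_1 = 1.0000, f(x_1) = 0.500000, coefficient = 2
x_2 = 2.0000, f(x_2) = 0.333333, coefficient = 1

I ≈ (1.000000/2) × 2.333333 = 1.166667
Exact value: 1.098612
Error: 0.068054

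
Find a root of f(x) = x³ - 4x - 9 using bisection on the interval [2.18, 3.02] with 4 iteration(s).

f(x) = x³ - 4x - 9
Initial interval: [2.18, 3.02]

Iteration 1:
  c_1 = (2.180000 + 3.020000)/2 = 2.600000
  f(c_1) = f(2.600000) = -1.824000
  f(a) × f(c) ≥ 0, new interval: [2.600000, 3.020000]
Iteration 2:
  c_2 = (2.600000 + 3.020000)/2 = 2.810000
  f(c_2) = f(2.810000) = 1.948041
  f(a) × f(c) < 0, new interval: [2.600000, 2.810000]
Iteration 3:
  c_3 = (2.600000 + 2.810000)/2 = 2.705000
  f(c_3) = f(2.705000) = -0.027447
  f(a) × f(c) ≥ 0, new interval: [2.705000, 2.810000]
Iteration 4:
  c_4 = (2.705000 + 2.810000)/2 = 2.757500
  f(c_4) = f(2.757500) = 0.937496
  f(a) × f(c) < 0, new interval: [2.705000, 2.757500]

After 4 iteration(s), the approximation is c_4 = 2.757500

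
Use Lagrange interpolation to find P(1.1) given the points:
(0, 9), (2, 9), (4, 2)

Lagrange interpolation formula:
P(x) = Σ yᵢ × Lᵢ(x)
where Lᵢ(x) = Π_{j≠i} (x - xⱼ)/(xᵢ - xⱼ)

L_0(1.1) = (1.1 - 2)/(0 - 2) × (1.1 - 4)/(0 - 4) = 0.326250
L_1(1.1) = (1.1 - 0)/(2 - 0) × (1.1 - 4)/(2 - 4) = 0.797500
L_2(1.1) = (1.1 - 0)/(4 - 0) × (1.1 - 2)/(4 - 2) = -0.123750

P(1.1) = 9×L_0(1.1) + 9×L_1(1.1) + 2×L_2(1.1)
P(1.1) = 9.866250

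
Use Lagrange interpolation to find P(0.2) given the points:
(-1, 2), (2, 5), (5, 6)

Lagrange interpolation formula:
P(x) = Σ yᵢ × Lᵢ(x)
where Lᵢ(x) = Π_{j≠i} (x - xⱼ)/(xᵢ - xⱼ)

L_0(0.2) = (0.2 - 2)/(-1 - 2) × (0.2 - 5)/(-1 - 5) = 0.480000
L_1(0.2) = (0.2 - (-1))/(2 - (-1)) × (0.2 - 5)/(2 - 5) = 0.640000
L_2(0.2) = (0.2 - (-1))/(5 - (-1)) × (0.2 - 2)/(5 - 2) = -0.120000

P(0.2) = 2×L_0(0.2) + 5×L_1(0.2) + 6×L_2(0.2)
P(0.2) = 3.440000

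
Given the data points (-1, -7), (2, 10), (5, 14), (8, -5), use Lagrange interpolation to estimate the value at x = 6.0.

Lagrange interpolation formula:
P(x) = Σ yᵢ × Lᵢ(x)
where Lᵢ(x) = Π_{j≠i} (x - xⱼ)/(xᵢ - xⱼ)

L_0(6.0) = (6.0 - 2)/(-1 - 2) × (6.0 - 5)/(-1 - 5) × (6.0 - 8)/(-1 - 8) = 0.049383
L_1(6.0) = (6.0 - (-1))/(2 - (-1)) × (6.0 - 5)/(2 - 5) × (6.0 - 8)/(2 - 8) = -0.259259
L_2(6.0) = (6.0 - (-1))/(5 - (-1)) × (6.0 - 2)/(5 - 2) × (6.0 - 8)/(5 - 8) = 1.037037
L_3(6.0) = (6.0 - (-1))/(8 - (-1)) × (6.0 - 2)/(8 - 2) × (6.0 - 5)/(8 - 5) = 0.172840

P(6.0) = (-7)×L_0(6.0) + 10×L_1(6.0) + 14×L_2(6.0) + (-5)×L_3(6.0)
P(6.0) = 10.716049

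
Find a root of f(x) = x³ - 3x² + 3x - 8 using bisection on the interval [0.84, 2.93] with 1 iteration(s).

f(x) = x³ - 3x² + 3x - 8
Initial interval: [0.84, 2.93]

Iteration 1:
  c_1 = (0.840000 + 2.930000)/2 = 1.885000
  f(c_1) = f(1.885000) = -6.306846
  f(a) × f(c) ≥ 0, new interval: [1.885000, 2.930000]

After 1 iteration(s), the approximation is c_1 = 1.885000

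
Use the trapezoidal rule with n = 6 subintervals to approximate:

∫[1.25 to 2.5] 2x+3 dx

f(x) = 2x+3
a = 1.25, b = 2.5, n = 6
h = (b - a)/n = 0.208333

Trapezoidal rule: (h/2)[f(x₀) + 2f(x₁) + 2f(x₂) + ... + f(xₙ)]

x_0 = 1.2500, f(x_0) = 5.500000, coefficient = 1
x_1 = 1.4583, f(x_1) = 5.916667, coefficient = 2
x_2 = 1.6667, f(x_2) = 6.333333, coefficient = 2
x_3 = 1.8750, f(x_3) = 6.750000, coefficient = 2
x_4 = 2.0833, f(x_4) = 7.166667, coefficient = 2
x_5 = 2.2917, f(x_5) = 7.583333, coefficient = 2
x_6 = 2.5000, f(x_6) = 8.000000, coefficient = 1

I ≈ (0.208333/2) × 81.000000 = 8.437500
Exact value: 8.437500
Error: 0.000000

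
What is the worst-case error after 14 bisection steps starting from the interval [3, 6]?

Bisection error bound: |error| ≤ (b-a)/2^n
|error| ≤ (6 - 3)/2^14 = 3/2^14
|error| ≤ 0.0001831055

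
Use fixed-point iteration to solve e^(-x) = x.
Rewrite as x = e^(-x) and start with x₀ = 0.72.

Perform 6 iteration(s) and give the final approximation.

Equation: e^(-x) = x
Fixed-point form: x = e^(-x)
x₀ = 0.72

x_1 = g(0.720000) = 0.486752
x_2 = g(0.486752) = 0.614619
x_3 = g(0.614619) = 0.540847
x_4 = g(0.540847) = 0.582255
x_5 = g(0.582255) = 0.558637
x_6 = g(0.558637) = 0.571988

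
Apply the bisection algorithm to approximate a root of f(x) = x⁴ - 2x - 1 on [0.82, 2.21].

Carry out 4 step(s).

f(x) = x⁴ - 2x - 1
Initial interval: [0.82, 2.21]

Iteration 1:
  c_1 = (0.820000 + 2.210000)/2 = 1.515000
  f(c_1) = f(1.515000) = 1.238058
  f(a) × f(c) < 0, new interval: [0.820000, 1.515000]
Iteration 2:
  c_2 = (0.820000 + 1.515000)/2 = 1.167500
  f(c_2) = f(1.167500) = -1.477078
  f(a) × f(c) ≥ 0, new interval: [1.167500, 1.515000]
Iteration 3:
  c_3 = (1.167500 + 1.515000)/2 = 1.341250
  f(c_3) = f(1.341250) = -0.446273
  f(a) × f(c) ≥ 0, new interval: [1.341250, 1.515000]
Iteration 4:
  c_4 = (1.341250 + 1.515000)/2 = 1.428125
  f(c_4) = f(1.428125) = 0.303478
  f(a) × f(c) < 0, new interval: [1.341250, 1.428125]

After 4 iteration(s), the approximation is c_4 = 1.428125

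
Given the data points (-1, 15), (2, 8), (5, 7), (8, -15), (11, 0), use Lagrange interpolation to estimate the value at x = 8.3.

Lagrange interpolation formula:
P(x) = Σ yᵢ × Lᵢ(x)
where Lᵢ(x) = Π_{j≠i} (x - xⱼ)/(xᵢ - xⱼ)

L_0(8.3) = (8.3 - 2)/(-1 - 2) × (8.3 - 5)/(-1 - 5) × (8.3 - 8)/(-1 - 8) × (8.3 - 11)/(-1 - 11) = -0.008663
L_1(8.3) = (8.3 - (-1))/(2 - (-1)) × (8.3 - 5)/(2 - 5) × (8.3 - 8)/(2 - 8) × (8.3 - 11)/(2 - 11) = 0.051150
L_2(8.3) = (8.3 - (-1))/(5 - (-1)) × (8.3 - 2)/(5 - 2) × (8.3 - 8)/(5 - 8) × (8.3 - 11)/(5 - 11) = -0.146475
L_3(8.3) = (8.3 - (-1))/(8 - (-1)) × (8.3 - 2)/(8 - 2) × (8.3 - 5)/(8 - 5) × (8.3 - 11)/(8 - 11) = 1.074150
L_4(8.3) = (8.3 - (-1))/(11 - (-1)) × (8.3 - 2)/(11 - 2) × (8.3 - 5)/(11 - 5) × (8.3 - 8)/(11 - 8) = 0.029838

P(8.3) = 15×L_0(8.3) + 8×L_1(8.3) + 7×L_2(8.3) + (-15)×L_3(8.3) + 0×L_4(8.3)
P(8.3) = -16.858313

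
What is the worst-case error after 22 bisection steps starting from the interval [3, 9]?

Bisection error bound: |error| ≤ (b-a)/2^n
|error| ≤ (9 - 3)/2^22 = 6/2^22
|error| ≤ 0.0000014305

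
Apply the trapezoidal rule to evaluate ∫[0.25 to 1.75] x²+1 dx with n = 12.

f(x) = x²+1
a = 0.25, b = 1.75, n = 12
h = (b - a)/n = 0.125000

Trapezoidal rule: (h/2)[f(x₀) + 2f(x₁) + 2f(x₂) + ... + f(xₙ)]

x_0 = 0.2500, f(x_0) = 1.062500, coefficient = 1
x_1 = 0.3750, f(x_1) = 1.140625, coefficient = 2
x_2 = 0.5000, f(x_2) = 1.250000, coefficient = 2
x_3 = 0.6250, f(x_3) = 1.390625, coefficient = 2
x_4 = 0.7500, f(x_4) = 1.562500, coefficient = 2
x_5 = 0.8750, f(x_5) = 1.765625, coefficient = 2
x_6 = 1.0000, f(x_6) = 2.000000, coefficient = 2
x_7 = 1.1250, f(x_7) = 2.265625, coefficient = 2
x_8 = 1.2500, f(x_8) = 2.562500, coefficient = 2
x_9 = 1.3750, f(x_9) = 2.890625, coefficient = 2
x_10 = 1.5000, f(x_10) = 3.250000, coefficient = 2
x_11 = 1.6250, f(x_11) = 3.640625, coefficient = 2
x_12 = 1.7500, f(x_12) = 4.062500, coefficient = 1

I ≈ (0.125000/2) × 52.562500 = 3.285156
Exact value: 3.281250
Error: 0.003906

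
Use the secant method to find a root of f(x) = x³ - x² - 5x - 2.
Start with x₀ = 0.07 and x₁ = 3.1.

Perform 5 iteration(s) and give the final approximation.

f(x) = x³ - x² - 5x - 2
x₀ = 0.07, x₁ = 3.1

Secant formula: x_{n+1} = x_n - f(x_n)(x_n - x_{n-1})/(f(x_n) - f(x_{n-1}))

Iteration 1:
  f(0.070000) = -2.354557
  f(3.100000) = 2.681000
  x_2 = 3.100000 - 2.681000×(3.100000 - 0.070000)/(2.681000 - (-2.354557))
       = 1.486786
Iteration 2:
  f(3.100000) = 2.681000
  f(1.486786) = -8.357874
  x_3 = 1.486786 - (-8.357874)×(1.486786 - 3.100000)/(-8.357874 - 2.681000)
       = 2.708200
Iteration 3:
  f(1.486786) = -8.357874
  f(2.708200) = -3.012463
  x_4 = 2.708200 - (-3.012463)×(2.708200 - 1.486786)/(-3.012463 - (-8.357874))
       = 3.396541
Iteration 4:
  f(2.708200) = -3.012463
  f(3.396541) = 8.664977
  x_5 = 3.396541 - 8.664977×(3.396541 - 2.708200)/(8.664977 - (-3.012463))
       = 2.885774
Iteration 5:
  f(3.396541) = 8.664977
  f(2.885774) = -0.724729
  x_6 = 2.885774 - (-0.724729)×(2.885774 - 3.396541)/(-0.724729 - 8.664977)
       = 2.925197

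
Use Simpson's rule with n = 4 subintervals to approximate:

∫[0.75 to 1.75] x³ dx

f(x) = x³
a = 0.75, b = 1.75, n = 4
h = (b - a)/n = 0.250000

Simpson's rule: (h/3)[f(x₀) + 4f(x₁) + 2f(x₂) + ... + f(xₙ)]

x_0 = 0.7500, f(x_0) = 0.421875, coefficient = 1
x_1 = 1.0000, f(x_1) = 1.000000, coefficient = 4
x_2 = 1.2500, f(x_2) = 1.953125, coefficient = 2
x_3 = 1.5000, f(x_3) = 3.375000, coefficient = 4
x_4 = 1.7500, f(x_4) = 5.359375, coefficient = 1

I ≈ (0.250000/3) × 27.187500 = 2.265625
Exact value: 2.265625
Error: 0.000000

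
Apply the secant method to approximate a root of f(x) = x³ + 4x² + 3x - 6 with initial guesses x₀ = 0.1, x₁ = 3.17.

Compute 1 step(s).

f(x) = x³ + 4x² + 3x - 6
x₀ = 0.1, x₁ = 3.17

Secant formula: x_{n+1} = x_n - f(x_n)(x_n - x_{n-1})/(f(x_n) - f(x_{n-1}))

Iteration 1:
  f(0.100000) = -5.659000
  f(3.170000) = 75.560613
  x_2 = 3.170000 - 75.560613×(3.170000 - 0.100000)/(75.560613 - (-5.659000))
       = 0.313903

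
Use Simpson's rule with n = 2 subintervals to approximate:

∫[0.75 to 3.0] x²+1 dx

f(x) = x²+1
a = 0.75, b = 3.0, n = 2
h = (b - a)/n = 1.125000

Simpson's rule: (h/3)[f(x₀) + 4f(x₁) + 2f(x₂) + ... + f(xₙ)]

x_0 = 0.7500, f(x_0) = 1.562500, coefficient = 1
x_1 = 1.8750, f(x_1) = 4.515625, coefficient = 4
x_2 = 3.0000, f(x_2) = 10.000000, coefficient = 1

I ≈ (1.125000/3) × 29.625000 = 11.109375
Exact value: 11.109375
Error: 0.000000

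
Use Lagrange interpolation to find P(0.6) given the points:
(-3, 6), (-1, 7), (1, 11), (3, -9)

Lagrange interpolation formula:
P(x) = Σ yᵢ × Lᵢ(x)
where Lᵢ(x) = Π_{j≠i} (x - xⱼ)/(xᵢ - xⱼ)

L_0(0.6) = (0.6 - (-1))/(-3 - (-1)) × (0.6 - 1)/(-3 - 1) × (0.6 - 3)/(-3 - 3) = -0.032000
L_1(0.6) = (0.6 - (-3))/(-1 - (-3)) × (0.6 - 1)/(-1 - 1) × (0.6 - 3)/(-1 - 3) = 0.216000
L_2(0.6) = (0.6 - (-3))/(1 - (-3)) × (0.6 - (-1))/(1 - (-1)) × (0.6 - 3)/(1 - 3) = 0.864000
L_3(0.6) = (0.6 - (-3))/(3 - (-3)) × (0.6 - (-1))/(3 - (-1)) × (0.6 - 1)/(3 - 1) = -0.048000

P(0.6) = 6×L_0(0.6) + 7×L_1(0.6) + 11×L_2(0.6) + (-9)×L_3(0.6)
P(0.6) = 11.256000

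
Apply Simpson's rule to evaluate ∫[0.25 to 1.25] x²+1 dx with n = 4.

f(x) = x²+1
a = 0.25, b = 1.25, n = 4
h = (b - a)/n = 0.250000

Simpson's rule: (h/3)[f(x₀) + 4f(x₁) + 2f(x₂) + ... + f(xₙ)]

x_0 = 0.2500, f(x_0) = 1.062500, coefficient = 1
x_1 = 0.5000, f(x_1) = 1.250000, coefficient = 4
x_2 = 0.7500, f(x_2) = 1.562500, coefficient = 2
x_3 = 1.0000, f(x_3) = 2.000000, coefficient = 4
x_4 = 1.2500, f(x_4) = 2.562500, coefficient = 1

I ≈ (0.250000/3) × 19.750000 = 1.645833
Exact value: 1.645833
Error: 0.000000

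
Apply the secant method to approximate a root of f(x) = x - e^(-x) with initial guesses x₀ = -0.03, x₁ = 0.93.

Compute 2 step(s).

f(x) = x - e^(-x)
x₀ = -0.03, x₁ = 0.93

Secant formula: x_{n+1} = x_n - f(x_n)(x_n - x_{n-1})/(f(x_n) - f(x_{n-1}))

Iteration 1:
  f(-0.030000) = -1.060455
  f(0.930000) = 0.535446
  x_2 = 0.930000 - 0.535446×(0.930000 - (-0.030000))/(0.535446 - (-1.060455))
       = 0.607907
Iteration 2:
  f(0.930000) = 0.535446
  f(0.607907) = 0.063418
  x_3 = 0.607907 - 0.063418×(0.607907 - 0.930000)/(0.063418 - 0.535446)
       = 0.564633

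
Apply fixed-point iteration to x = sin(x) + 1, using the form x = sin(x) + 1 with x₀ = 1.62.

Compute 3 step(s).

Equation: x = sin(x) + 1
Fixed-point form: x = sin(x) + 1
x₀ = 1.62

x_1 = g(1.620000) = 1.998790
x_2 = g(1.998790) = 1.909800
x_3 = g(1.909800) = 1.943086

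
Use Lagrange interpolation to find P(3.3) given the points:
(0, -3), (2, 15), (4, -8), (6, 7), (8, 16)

Lagrange interpolation formula:
P(x) = Σ yᵢ × Lᵢ(x)
where Lᵢ(x) = Π_{j≠i} (x - xⱼ)/(xᵢ - xⱼ)

L_0(3.3) = (3.3 - 2)/(0 - 2) × (3.3 - 4)/(0 - 4) × (3.3 - 6)/(0 - 6) × (3.3 - 8)/(0 - 8) = -0.030073
L_1(3.3) = (3.3 - 0)/(2 - 0) × (3.3 - 4)/(2 - 4) × (3.3 - 6)/(2 - 6) × (3.3 - 8)/(2 - 8) = 0.305353
L_2(3.3) = (3.3 - 0)/(4 - 0) × (3.3 - 2)/(4 - 2) × (3.3 - 6)/(4 - 6) × (3.3 - 8)/(4 - 8) = 0.850627
L_3(3.3) = (3.3 - 0)/(6 - 0) × (3.3 - 2)/(6 - 2) × (3.3 - 4)/(6 - 4) × (3.3 - 8)/(6 - 8) = -0.147022
L_4(3.3) = (3.3 - 0)/(8 - 0) × (3.3 - 2)/(8 - 2) × (3.3 - 4)/(8 - 4) × (3.3 - 6)/(8 - 6) = 0.021115

P(3.3) = (-3)×L_0(3.3) + 15×L_1(3.3) + (-8)×L_2(3.3) + 7×L_3(3.3) + 16×L_4(3.3)
P(3.3) = -2.825813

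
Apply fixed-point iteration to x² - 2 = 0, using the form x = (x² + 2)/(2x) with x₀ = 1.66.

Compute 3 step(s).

Equation: x² - 2 = 0
Fixed-point form: x = (x² + 2)/(2x)
x₀ = 1.66

x_1 = g(1.660000) = 1.432410
x_2 = g(1.432410) = 1.414329
x_3 = g(1.414329) = 1.414214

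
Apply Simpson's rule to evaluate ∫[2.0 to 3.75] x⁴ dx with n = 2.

f(x) = x⁴
a = 2.0, b = 3.75, n = 2
h = (b - a)/n = 0.875000

Simpson's rule: (h/3)[f(x₀) + 4f(x₁) + 2f(x₂) + ... + f(xₙ)]

x_0 = 2.0000, f(x_0) = 16.000000, coefficient = 1
x_1 = 2.8750, f(x_1) = 68.320557, coefficient = 4
x_2 = 3.7500, f(x_2) = 197.753906, coefficient = 1

I ≈ (0.875000/3) × 487.036133 = 142.052205
Exact value: 141.915430
Error: 0.136776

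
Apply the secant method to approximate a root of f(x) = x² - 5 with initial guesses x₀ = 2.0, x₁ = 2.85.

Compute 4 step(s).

f(x) = x² - 5
x₀ = 2.0, x₁ = 2.85

Secant formula: x_{n+1} = x_n - f(x_n)(x_n - x_{n-1})/(f(x_n) - f(x_{n-1}))

Iteration 1:
  f(2.000000) = -1.000000
  f(2.850000) = 3.122500
  x_2 = 2.850000 - 3.122500×(2.850000 - 2.000000)/(3.122500 - (-1.000000))
       = 2.206186
Iteration 2:
  f(2.850000) = 3.122500
  f(2.206186) = -0.132745
  x_3 = 2.206186 - (-0.132745)×(2.206186 - 2.850000)/(-0.132745 - 3.122500)
       = 2.232440
Iteration 3:
  f(2.206186) = -0.132745
  f(2.232440) = -0.016213
  x_4 = 2.232440 - (-0.016213)×(2.232440 - 2.206186)/(-0.016213 - (-0.132745))
       = 2.236092
Iteration 4:
  f(2.232440) = -0.016213
  f(2.236092) = 0.000109
  x_5 = 2.236092 - 0.000109×(2.236092 - 2.232440)/(0.000109 - (-0.016213))
       = 2.236068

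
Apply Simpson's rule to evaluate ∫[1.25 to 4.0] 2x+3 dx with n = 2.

f(x) = 2x+3
a = 1.25, b = 4.0, n = 2
h = (b - a)/n = 1.375000

Simpson's rule: (h/3)[f(x₀) + 4f(x₁) + 2f(x₂) + ... + f(xₙ)]

x_0 = 1.2500, f(x_0) = 5.500000, coefficient = 1
x_1 = 2.6250, f(x_1) = 8.250000, coefficient = 4
x_2 = 4.0000, f(x_2) = 11.000000, coefficient = 1

I ≈ (1.375000/3) × 49.500000 = 22.687500
Exact value: 22.687500
Error: 0.000000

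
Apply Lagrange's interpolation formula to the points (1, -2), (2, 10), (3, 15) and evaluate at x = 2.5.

Lagrange interpolation formula:
P(x) = Σ yᵢ × Lᵢ(x)
where Lᵢ(x) = Π_{j≠i} (x - xⱼ)/(xᵢ - xⱼ)

L_0(2.5) = (2.5 - 2)/(1 - 2) × (2.5 - 3)/(1 - 3) = -0.125000
L_1(2.5) = (2.5 - 1)/(2 - 1) × (2.5 - 3)/(2 - 3) = 0.750000
L_2(2.5) = (2.5 - 1)/(3 - 1) × (2.5 - 2)/(3 - 2) = 0.375000

P(2.5) = (-2)×L_0(2.5) + 10×L_1(2.5) + 15×L_2(2.5)
P(2.5) = 13.375000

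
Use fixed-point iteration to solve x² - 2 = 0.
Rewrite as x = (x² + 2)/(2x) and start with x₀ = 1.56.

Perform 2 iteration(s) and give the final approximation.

Equation: x² - 2 = 0
Fixed-point form: x = (x² + 2)/(2x)
x₀ = 1.56

x_1 = g(1.560000) = 1.421026
x_2 = g(1.421026) = 1.414230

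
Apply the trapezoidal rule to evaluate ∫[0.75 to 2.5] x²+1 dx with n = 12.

f(x) = x²+1
a = 0.75, b = 2.5, n = 12
h = (b - a)/n = 0.145833

Trapezoidal rule: (h/2)[f(x₀) + 2f(x₁) + 2f(x₂) + ... + f(xₙ)]

x_0 = 0.7500, f(x_0) = 1.562500, coefficient = 1
x_1 = 0.8958, f(x_1) = 1.802517, coefficient = 2
x_2 = 1.0417, f(x_2) = 2.085069, coefficient = 2
x_3 = 1.1875, f(x_3) = 2.410156, coefficient = 2
x_4 = 1.3333, f(x_4) = 2.777778, coefficient = 2
x_5 = 1.4792, f(x_5) = 3.187934, coefficient = 2
x_6 = 1.6250, f(x_6) = 3.640625, coefficient = 2
x_7 = 1.7708, f(x_7) = 4.135851, coefficient = 2
x_8 = 1.9167, f(x_8) = 4.673611, coefficient = 2
x_9 = 2.0625, f(x_9) = 5.253906, coefficient = 2
x_10 = 2.2083, f(x_10) = 5.876736, coefficient = 2
x_11 = 2.3542, f(x_11) = 6.542101, coefficient = 2
x_12 = 2.5000, f(x_12) = 7.250000, coefficient = 1

I ≈ (0.145833/2) × 93.585069 = 6.823911
Exact value: 6.817708
Error: 0.006203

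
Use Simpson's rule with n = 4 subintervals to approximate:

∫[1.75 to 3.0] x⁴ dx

f(x) = x⁴
a = 1.75, b = 3.0, n = 4
h = (b - a)/n = 0.312500

Simpson's rule: (h/3)[f(x₀) + 4f(x₁) + 2f(x₂) + ... + f(xₙ)]

x_0 = 1.7500, f(x_0) = 9.378906, coefficient = 1
x_1 = 2.0625, f(x_1) = 18.095718, coefficient = 4
x_2 = 2.3750, f(x_2) = 31.816650, coefficient = 2
x_3 = 2.6875, f(x_3) = 52.166763, coefficient = 4
x_4 = 3.0000, f(x_4) = 81.000000, coefficient = 1

I ≈ (0.312500/3) × 435.062134 = 45.318972
Exact value: 45.317383
Error: 0.001589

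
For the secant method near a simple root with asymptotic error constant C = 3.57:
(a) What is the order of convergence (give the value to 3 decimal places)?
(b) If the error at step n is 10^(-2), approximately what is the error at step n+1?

(a) Secant method has superlinear convergence with order φ = (1+√5)/2 ≈ 1.618.
    This means |e_{n+1}| ≈ C|e_n|^1.618.

(b) With |e_n| = 10^(-2) and C = 3.57:
    |e_{n+1}| ≈ 3.57 × (10^(-2))^1.618 = 3.57 × 10^(-3.24)

(a) ≈ 1.618 (golden ratio); (b) |e_{n+1}| ≈ 2.073e-03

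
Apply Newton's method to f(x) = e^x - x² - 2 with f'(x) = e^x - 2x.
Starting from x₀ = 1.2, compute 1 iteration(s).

f(x) = e^x - x² - 2
f'(x) = e^x - 2x
x₀ = 1.2

Newton-Raphson formula: x_{n+1} = x_n - f(x_n)/f'(x_n)

Iteration 1:
  f(1.200000) = -0.119883
  f'(1.200000) = 0.920117
  x_1 = 1.200000 - (-0.119883)/0.920117 = 1.330291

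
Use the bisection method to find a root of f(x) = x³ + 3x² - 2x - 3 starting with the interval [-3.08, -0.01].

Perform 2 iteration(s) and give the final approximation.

f(x) = x³ + 3x² - 2x - 3
Initial interval: [-3.08, -0.01]

Iteration 1:
  c_1 = (-3.080000 + (-0.010000))/2 = -1.545000
  f(c_1) = f(-1.545000) = 3.563121
  f(a) × f(c) ≥ 0, new interval: [-1.545000, -0.010000]
Iteration 2:
  c_2 = (-1.545000 + (-0.010000))/2 = -0.777500
  f(c_2) = f(-0.777500) = -0.101485
  f(a) × f(c) < 0, new interval: [-1.545000, -0.777500]

After 2 iteration(s), the approximation is c_2 = -0.777500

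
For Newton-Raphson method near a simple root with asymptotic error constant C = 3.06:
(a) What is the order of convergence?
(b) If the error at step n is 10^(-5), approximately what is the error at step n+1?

(a) Newton-Raphson has quadratic (order 2) convergence near simple roots.
    This means |e_{n+1}| ≈ C|e_n|².

(b) With |e_n| = 10^(-5) and C = 3.06:
    |e_{n+1}| ≈ 3.06 × (10^(-5))² = 3.06 × 10^(-10)

(a) 2 (quadratic); (b) |e_{n+1}| ≈ 3.060e-10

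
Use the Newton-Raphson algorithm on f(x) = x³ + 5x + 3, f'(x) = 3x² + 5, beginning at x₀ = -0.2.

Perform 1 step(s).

f(x) = x³ + 5x + 3
f'(x) = 3x² + 5
x₀ = -0.2

Newton-Raphson formula: x_{n+1} = x_n - f(x_n)/f'(x_n)

Iteration 1:
  f(-0.200000) = 1.992000
  f'(-0.200000) = 5.120000
  x_1 = -0.200000 - 1.992000/5.120000 = -0.589063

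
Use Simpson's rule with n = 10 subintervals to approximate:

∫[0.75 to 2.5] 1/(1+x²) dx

f(x) = 1/(1+x²)
a = 0.75, b = 2.5, n = 10
h = (b - a)/n = 0.175000

Simpson's rule: (h/3)[f(x₀) + 4f(x₁) + 2f(x₂) + ... + f(xₙ)]

x_0 = 0.7500, f(x_0) = 0.640000, coefficient = 1
x_1 = 0.9250, f(x_1) = 0.538902, coefficient = 4
x_2 = 1.1000, f(x_2) = 0.452489, coefficient = 2
x_3 = 1.2750, f(x_3) = 0.380862, coefficient = 4
x_4 = 1.4500, f(x_4) = 0.322321, coefficient = 2
x_5 = 1.6250, f(x_5) = 0.274678, coefficient = 4
x_6 = 1.8000, f(x_6) = 0.235849, coefficient = 2
x_7 = 1.9750, f(x_7) = 0.204056, coefficient = 4
x_8 = 2.1500, f(x_8) = 0.177857, coefficient = 2
x_9 = 2.3250, f(x_9) = 0.156113, coefficient = 4
x_10 = 2.5000, f(x_10) = 0.137931, coefficient = 1

I ≈ (0.175000/3) × 9.373402 = 0.546782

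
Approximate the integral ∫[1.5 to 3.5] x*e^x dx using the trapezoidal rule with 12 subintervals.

f(x) = x*e^x
a = 1.5, b = 3.5, n = 12
h = (b - a)/n = 0.166667

Trapezoidal rule: (h/2)[f(x₀) + 2f(x₁) + 2f(x₂) + ... + f(xₙ)]

x_0 = 1.5000, f(x_0) = 6.722534, coefficient = 1
x_1 = 1.6667, f(x_1) = 8.824150, coefficient = 2
x_2 = 1.8333, f(x_2) = 11.466952, coefficient = 2
x_3 = 2.0000, f(x_3) = 14.778112, coefficient = 2
x_4 = 2.1667, f(x_4) = 18.913133, coefficient = 2
x_5 = 2.3333, f(x_5) = 24.061937, coefficient = 2
x_6 = 2.5000, f(x_6) = 30.456235, coefficient = 2
x_7 = 2.6667, f(x_7) = 38.378443, coefficient = 2
x_8 = 2.8333, f(x_8) = 48.172446, coefficient = 2
x_9 = 3.0000, f(x_9) = 60.256611, coefficient = 2
x_10 = 3.1667, f(x_10) = 75.139484, coefficient = 2
x_11 = 3.3333, f(x_11) = 93.438750, coefficient = 2
x_12 = 3.5000, f(x_12) = 115.904082, coefficient = 1

I ≈ (0.166667/2) × 970.399121 = 80.866593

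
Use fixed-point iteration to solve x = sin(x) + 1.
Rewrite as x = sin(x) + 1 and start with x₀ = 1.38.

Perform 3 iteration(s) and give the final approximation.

Equation: x = sin(x) + 1
Fixed-point form: x = sin(x) + 1
x₀ = 1.38

x_1 = g(1.380000) = 1.981854
x_2 = g(1.981854) = 1.916699
x_3 = g(1.916699) = 1.940770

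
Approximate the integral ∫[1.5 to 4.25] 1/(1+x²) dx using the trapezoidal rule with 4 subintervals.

f(x) = 1/(1+x²)
a = 1.5, b = 4.25, n = 4
h = (b - a)/n = 0.687500

Trapezoidal rule: (h/2)[f(x₀) + 2f(x₁) + 2f(x₂) + ... + f(xₙ)]

x_0 = 1.5000, f(x_0) = 0.307692, coefficient = 1
x_1 = 2.1875, f(x_1) = 0.172856, coefficient = 2
x_2 = 2.8750, f(x_2) = 0.107926, coefficient = 2
x_3 = 3.5625, f(x_3) = 0.073039, coefficient = 2
x_4 = 4.2500, f(x_4) = 0.052459, coefficient = 1

I ≈ (0.687500/2) × 1.067792 = 0.367054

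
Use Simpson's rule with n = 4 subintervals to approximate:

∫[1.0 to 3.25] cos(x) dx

f(x) = cos(x)
a = 1.0, b = 3.25, n = 4
h = (b - a)/n = 0.562500

Simpson's rule: (h/3)[f(x₀) + 4f(x₁) + 2f(x₂) + ... + f(xₙ)]

x_0 = 1.0000, f(x_0) = 0.540302, coefficient = 1
x_1 = 1.5625, f(x_1) = 0.008296, coefficient = 4
x_2 = 2.1250, f(x_2) = -0.526266, coefficient = 2
x_3 = 2.6875, f(x_3) = -0.898659, coefficient = 4
x_4 = 3.2500, f(x_4) = -0.994130, coefficient = 1

I ≈ (0.562500/3) × -5.067813 = -0.950215
Exact value: -0.949666
Error: 0.000549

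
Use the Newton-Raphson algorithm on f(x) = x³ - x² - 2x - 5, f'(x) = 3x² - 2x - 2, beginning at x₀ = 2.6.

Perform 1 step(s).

f(x) = x³ - x² - 2x - 5
f'(x) = 3x² - 2x - 2
x₀ = 2.6

Newton-Raphson formula: x_{n+1} = x_n - f(x_n)/f'(x_n)

Iteration 1:
  f(2.600000) = 0.616000
  f'(2.600000) = 13.080000
  x_1 = 2.600000 - 0.616000/13.080000 = 2.552905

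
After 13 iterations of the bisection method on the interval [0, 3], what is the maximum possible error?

Bisection error bound: |error| ≤ (b-a)/2^n
|error| ≤ (3 - 0)/2^13 = 3/2^13
|error| ≤ 0.0003662109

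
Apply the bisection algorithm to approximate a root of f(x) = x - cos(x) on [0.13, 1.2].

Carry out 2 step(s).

f(x) = x - cos(x)
Initial interval: [0.13, 1.2]

Iteration 1:
  c_1 = (0.130000 + 1.200000)/2 = 0.665000
  f(c_1) = f(0.665000) = -0.121917
  f(a) × f(c) ≥ 0, new interval: [0.665000, 1.200000]
Iteration 2:
  c_2 = (0.665000 + 1.200000)/2 = 0.932500
  f(c_2) = f(0.932500) = 0.336672
  f(a) × f(c) < 0, new interval: [0.665000, 0.932500]

After 2 iteration(s), the approximation is c_2 = 0.932500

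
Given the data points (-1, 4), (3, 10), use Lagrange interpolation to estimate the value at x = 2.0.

Lagrange interpolation formula:
P(x) = Σ yᵢ × Lᵢ(x)
where Lᵢ(x) = Π_{j≠i} (x - xⱼ)/(xᵢ - xⱼ)

L_0(2.0) = (2.0 - 3)/(-1 - 3) = 0.250000
L_1(2.0) = (2.0 - (-1))/(3 - (-1)) = 0.750000

P(2.0) = 4×L_0(2.0) + 10×L_1(2.0)
P(2.0) = 8.500000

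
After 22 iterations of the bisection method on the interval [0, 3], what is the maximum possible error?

Bisection error bound: |error| ≤ (b-a)/2^n
|error| ≤ (3 - 0)/2^22 = 3/2^22
|error| ≤ 0.0000007153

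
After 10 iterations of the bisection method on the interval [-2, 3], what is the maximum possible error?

Bisection error bound: |error| ≤ (b-a)/2^n
|error| ≤ (3 - (-2))/2^10 = 5/2^10
|error| ≤ 0.0048828125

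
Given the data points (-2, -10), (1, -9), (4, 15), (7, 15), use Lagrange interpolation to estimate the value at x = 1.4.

Lagrange interpolation formula:
P(x) = Σ yᵢ × Lᵢ(x)
where Lᵢ(x) = Π_{j≠i} (x - xⱼ)/(xᵢ - xⱼ)

L_0(1.4) = (1.4 - 1)/(-2 - 1) × (1.4 - 4)/(-2 - 4) × (1.4 - 7)/(-2 - 7) = -0.035951
L_1(1.4) = (1.4 - (-2))/(1 - (-2)) × (1.4 - 4)/(1 - 4) × (1.4 - 7)/(1 - 7) = 0.916741
L_2(1.4) = (1.4 - (-2))/(4 - (-2)) × (1.4 - 1)/(4 - 1) × (1.4 - 7)/(4 - 7) = 0.141037
L_3(1.4) = (1.4 - (-2))/(7 - (-2)) × (1.4 - 1)/(7 - 1) × (1.4 - 4)/(7 - 4) = -0.021827

P(1.4) = (-10)×L_0(1.4) + (-9)×L_1(1.4) + 15×L_2(1.4) + 15×L_3(1.4)
P(1.4) = -6.103012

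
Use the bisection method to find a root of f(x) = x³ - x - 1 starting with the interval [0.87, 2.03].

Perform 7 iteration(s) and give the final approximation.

f(x) = x³ - x - 1
Initial interval: [0.87, 2.03]

Iteration 1:
  c_1 = (0.870000 + 2.030000)/2 = 1.450000
  f(c_1) = f(1.450000) = 0.598625
  f(a) × f(c) < 0, new interval: [0.870000, 1.450000]
Iteration 2:
  c_2 = (0.870000 + 1.450000)/2 = 1.160000
  f(c_2) = f(1.160000) = -0.599104
  f(a) × f(c) ≥ 0, new interval: [1.160000, 1.450000]
Iteration 3:
  c_3 = (1.160000 + 1.450000)/2 = 1.305000
  f(c_3) = f(1.305000) = -0.082552
  f(a) × f(c) ≥ 0, new interval: [1.305000, 1.450000]
Iteration 4:
  c_4 = (1.305000 + 1.450000)/2 = 1.377500
  f(c_4) = f(1.377500) = 0.236315
  f(a) × f(c) < 0, new interval: [1.305000, 1.377500]
Iteration 5:
  c_5 = (1.305000 + 1.377500)/2 = 1.341250
  f(c_5) = f(1.341250) = 0.071594
  f(a) × f(c) < 0, new interval: [1.305000, 1.341250]
Iteration 6:
  c_6 = (1.305000 + 1.341250)/2 = 1.323125
  f(c_6) = f(1.323125) = -0.006783
  f(a) × f(c) ≥ 0, new interval: [1.323125, 1.341250]
Iteration 7:
  c_7 = (1.323125 + 1.341250)/2 = 1.332188
  f(c_7) = f(1.332188) = 0.032077
  f(a) × f(c) < 0, new interval: [1.323125, 1.332188]

After 7 iteration(s), the approximation is c_7 = 1.332188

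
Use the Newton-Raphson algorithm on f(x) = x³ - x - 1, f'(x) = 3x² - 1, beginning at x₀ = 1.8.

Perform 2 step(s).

f(x) = x³ - x - 1
f'(x) = 3x² - 1
x₀ = 1.8

Newton-Raphson formula: x_{n+1} = x_n - f(x_n)/f'(x_n)

Iteration 1:
  f(1.800000) = 3.032000
  f'(1.800000) = 8.720000
  x_1 = 1.800000 - 3.032000/8.720000 = 1.452294
Iteration 2:
  f(1.452294) = 0.610821
  f'(1.452294) = 5.327470
  x_2 = 1.452294 - 0.610821/5.327470 = 1.337639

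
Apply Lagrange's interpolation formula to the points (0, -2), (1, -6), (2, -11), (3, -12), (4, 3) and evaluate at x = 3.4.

Lagrange interpolation formula:
P(x) = Σ yᵢ × Lᵢ(x)
where Lᵢ(x) = Π_{j≠i} (x - xⱼ)/(xᵢ - xⱼ)

L_0(3.4) = (3.4 - 1)/(0 - 1) × (3.4 - 2)/(0 - 2) × (3.4 - 3)/(0 - 3) × (3.4 - 4)/(0 - 4) = -0.033600
L_1(3.4) = (3.4 - 0)/(1 - 0) × (3.4 - 2)/(1 - 2) × (3.4 - 3)/(1 - 3) × (3.4 - 4)/(1 - 4) = 0.190400
L_2(3.4) = (3.4 - 0)/(2 - 0) × (3.4 - 1)/(2 - 1) × (3.4 - 3)/(2 - 3) × (3.4 - 4)/(2 - 4) = -0.489600
L_3(3.4) = (3.4 - 0)/(3 - 0) × (3.4 - 1)/(3 - 1) × (3.4 - 2)/(3 - 2) × (3.4 - 4)/(3 - 4) = 1.142400
L_4(3.4) = (3.4 - 0)/(4 - 0) × (3.4 - 1)/(4 - 1) × (3.4 - 2)/(4 - 2) × (3.4 - 3)/(4 - 3) = 0.190400

P(3.4) = (-2)×L_0(3.4) + (-6)×L_1(3.4) + (-11)×L_2(3.4) + (-12)×L_3(3.4) + 3×L_4(3.4)
P(3.4) = -8.827200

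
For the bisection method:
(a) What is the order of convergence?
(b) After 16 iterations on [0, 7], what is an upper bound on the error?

(a) Bisection has linear (order 1) convergence; the error is halved each step.

(b) Error bound = (b-a)/2^n = (7 - 0)/2^{16}
    = 7/2^{16}

(a) 1 (linear); (b) error ≤ 1.07e-04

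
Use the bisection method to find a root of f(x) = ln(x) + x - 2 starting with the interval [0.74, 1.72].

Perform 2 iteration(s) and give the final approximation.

f(x) = ln(x) + x - 2
Initial interval: [0.74, 1.72]

Iteration 1:
  c_1 = (0.740000 + 1.720000)/2 = 1.230000
  f(c_1) = f(1.230000) = -0.562986
  f(a) × f(c) ≥ 0, new interval: [1.230000, 1.720000]
Iteration 2:
  c_2 = (1.230000 + 1.720000)/2 = 1.475000
  f(c_2) = f(1.475000) = -0.136342
  f(a) × f(c) ≥ 0, new interval: [1.475000, 1.720000]

After 2 iteration(s), the approximation is c_2 = 1.475000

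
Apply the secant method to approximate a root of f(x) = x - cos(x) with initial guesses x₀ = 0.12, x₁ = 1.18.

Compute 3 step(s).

f(x) = x - cos(x)
x₀ = 0.12, x₁ = 1.18

Secant formula: x_{n+1} = x_n - f(x_n)(x_n - x_{n-1})/(f(x_n) - f(x_{n-1}))

Iteration 1:
  f(0.120000) = -0.872809
  f(1.180000) = 0.799075
  x_2 = 1.180000 - 0.799075×(1.180000 - 0.120000)/(0.799075 - (-0.872809))
       = 0.673374
Iteration 2:
  f(1.180000) = 0.799075
  f(0.673374) = -0.108348
  x_3 = 0.673374 - (-0.108348)×(0.673374 - 1.180000)/(-0.108348 - 0.799075)
       = 0.733866
Iteration 3:
  f(0.673374) = -0.108348
  f(0.733866) = -0.008725
  x_4 = 0.733866 - (-0.008725)×(0.733866 - 0.673374)/(-0.008725 - (-0.108348))
       = 0.739164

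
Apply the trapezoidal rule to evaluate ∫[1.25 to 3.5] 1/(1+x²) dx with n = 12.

f(x) = 1/(1+x²)
a = 1.25, b = 3.5, n = 12
h = (b - a)/n = 0.187500

Trapezoidal rule: (h/2)[f(x₀) + 2f(x₁) + 2f(x₂) + ... + f(xₙ)]

x_0 = 1.2500, f(x_0) = 0.390244, coefficient = 1
x_1 = 1.4375, f(x_1) = 0.326115, coefficient = 2
x_2 = 1.6250, f(x_2) = 0.274678, coefficient = 2
x_3 = 1.8125, f(x_3) = 0.233364, coefficient = 2
x_4 = 2.0000, f(x_4) = 0.200000, coefficient = 2
x_5 = 2.1875, f(x_5) = 0.172856, coefficient = 2
x_6 = 2.3750, f(x_6) = 0.150588, coefficient = 2
x_7 = 2.5625, f(x_7) = 0.132163, coefficient = 2
x_8 = 2.7500, f(x_8) = 0.116788, coefficient = 2
x_9 = 2.9375, f(x_9) = 0.103854, coefficient = 2
x_10 = 3.1250, f(x_10) = 0.092888, coefficient = 2
x_11 = 3.3125, f(x_11) = 0.083524, coefficient = 2
x_12 = 3.5000, f(x_12) = 0.075472, coefficient = 1

I ≈ (0.187500/2) × 4.239352 = 0.397439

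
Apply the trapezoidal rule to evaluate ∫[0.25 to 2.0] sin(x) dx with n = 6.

f(x) = sin(x)
a = 0.25, b = 2.0, n = 6
h = (b - a)/n = 0.291667

Trapezoidal rule: (h/2)[f(x₀) + 2f(x₁) + 2f(x₂) + ... + f(xₙ)]

x_0 = 0.2500, f(x_0) = 0.247404, coefficient = 1
x_1 = 0.5417, f(x_1) = 0.515565, coefficient = 2
x_2 = 0.8333, f(x_2) = 0.740177, coefficient = 2
x_3 = 1.1250, f(x_3) = 0.902268, coefficient = 2
x_4 = 1.4167, f(x_4) = 0.988146, coefficient = 2
x_5 = 1.7083, f(x_5) = 0.990557, coefficient = 2
x_6 = 2.0000, f(x_6) = 0.909297, coefficient = 1

I ≈ (0.291667/2) × 9.430124 = 1.375226
Exact value: 1.385059
Error: 0.009833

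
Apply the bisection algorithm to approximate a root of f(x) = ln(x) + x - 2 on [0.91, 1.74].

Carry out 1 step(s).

f(x) = ln(x) + x - 2
Initial interval: [0.91, 1.74]

Iteration 1:
  c_1 = (0.910000 + 1.740000)/2 = 1.325000
  f(c_1) = f(1.325000) = -0.393588
  f(a) × f(c) ≥ 0, new interval: [1.325000, 1.740000]

After 1 iteration(s), the approximation is c_1 = 1.325000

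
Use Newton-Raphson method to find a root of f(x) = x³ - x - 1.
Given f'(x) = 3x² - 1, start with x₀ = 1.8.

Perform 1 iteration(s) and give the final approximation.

f(x) = x³ - x - 1
f'(x) = 3x² - 1
x₀ = 1.8

Newton-Raphson formula: x_{n+1} = x_n - f(x_n)/f'(x_n)

Iteration 1:
  f(1.800000) = 3.032000
  f'(1.800000) = 8.720000
  x_1 = 1.800000 - 3.032000/8.720000 = 1.452294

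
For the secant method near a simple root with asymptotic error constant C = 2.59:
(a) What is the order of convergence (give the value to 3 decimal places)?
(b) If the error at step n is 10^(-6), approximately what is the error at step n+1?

(a) Secant method has superlinear convergence with order φ = (1+√5)/2 ≈ 1.618.
    This means |e_{n+1}| ≈ C|e_n|^1.618.

(b) With |e_n| = 10^(-6) and C = 2.59:
    |e_{n+1}| ≈ 2.59 × (10^(-6))^1.618 = 2.59 × 10^(-9.71)

(a) ≈ 1.618 (golden ratio); (b) |e_{n+1}| ≈ 5.071e-10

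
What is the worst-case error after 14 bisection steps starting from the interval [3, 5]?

Bisection error bound: |error| ≤ (b-a)/2^n
|error| ≤ (5 - 3)/2^14 = 2/2^14
|error| ≤ 0.0001220703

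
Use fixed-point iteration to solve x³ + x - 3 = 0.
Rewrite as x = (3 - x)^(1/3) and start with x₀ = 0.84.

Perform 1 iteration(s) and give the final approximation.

Equation: x³ + x - 3 = 0
Fixed-point form: x = (3 - x)^(1/3)
x₀ = 0.84

x_1 = g(0.840000) = 1.292661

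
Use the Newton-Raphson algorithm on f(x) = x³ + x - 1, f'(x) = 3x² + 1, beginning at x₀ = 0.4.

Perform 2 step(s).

f(x) = x³ + x - 1
f'(x) = 3x² + 1
x₀ = 0.4

Newton-Raphson formula: x_{n+1} = x_n - f(x_n)/f'(x_n)

Iteration 1:
  f(0.400000) = -0.536000
  f'(0.400000) = 1.480000
  x_1 = 0.400000 - (-0.536000)/1.480000 = 0.762162
Iteration 2:
  f(0.762162) = 0.204895
  f'(0.762162) = 2.742673
  x_2 = 0.762162 - 0.204895/2.742673 = 0.687456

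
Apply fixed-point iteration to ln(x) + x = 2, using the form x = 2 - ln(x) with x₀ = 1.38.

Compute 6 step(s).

Equation: ln(x) + x = 2
Fixed-point form: x = 2 - ln(x)
x₀ = 1.38

x_1 = g(1.380000) = 1.677917
x_2 = g(1.677917) = 1.482447
x_3 = g(1.482447) = 1.606306
x_4 = g(1.606306) = 1.526063
x_5 = g(1.526063) = 1.577309
x_6 = g(1.577309) = 1.544280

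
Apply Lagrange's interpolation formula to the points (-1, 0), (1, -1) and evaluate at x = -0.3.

Lagrange interpolation formula:
P(x) = Σ yᵢ × Lᵢ(x)
where Lᵢ(x) = Π_{j≠i} (x - xⱼ)/(xᵢ - xⱼ)

L_0(-0.3) = (-0.3 - 1)/(-1 - 1) = 0.650000
L_1(-0.3) = (-0.3 - (-1))/(1 - (-1)) = 0.350000

P(-0.3) = 0×L_0(-0.3) + (-1)×L_1(-0.3)
P(-0.3) = -0.350000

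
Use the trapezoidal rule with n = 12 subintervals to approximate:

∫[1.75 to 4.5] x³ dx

f(x) = x³
a = 1.75, b = 4.5, n = 12
h = (b - a)/n = 0.229167

Trapezoidal rule: (h/2)[f(x₀) + 2f(x₁) + 2f(x₂) + ... + f(xₙ)]

x_0 = 1.7500, f(x_0) = 5.359375, coefficient = 1
x_1 = 1.9792, f(x_1) = 7.752595, coefficient = 2
x_2 = 2.2083, f(x_2) = 10.769459, coefficient = 2
x_3 = 2.4375, f(x_3) = 14.482178, coefficient = 2
x_4 = 2.6667, f(x_4) = 18.962963, coefficient = 2
x_5 = 2.8958, f(x_5) = 24.284026, coefficient = 2
x_6 = 3.1250, f(x_6) = 30.517578, coefficient = 2
x_7 = 3.3542, f(x_7) = 37.735831, coefficient = 2
x_8 = 3.5833, f(x_8) = 46.010995, coefficient = 2
x_9 = 3.8125, f(x_9) = 55.415283, coefficient = 2
x_10 = 4.0417, f(x_10) = 66.020906, coefficient = 2
x_11 = 4.2708, f(x_11) = 77.900074, coefficient = 2
x_12 = 4.5000, f(x_12) = 91.125000, coefficient = 1

I ≈ (0.229167/2) × 876.188151 = 100.396559
Exact value: 100.170898
Error: 0.225661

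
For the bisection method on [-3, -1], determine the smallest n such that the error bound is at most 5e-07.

We need (b-a)/2^n ≤ 5e-07
(-1 - (-3))/2^n ≤ 5e-07
2/2^n ≤ 5e-07
2^n ≥ 4000000
n ≥ log₂(4000000) = 21.93
n ≥ 22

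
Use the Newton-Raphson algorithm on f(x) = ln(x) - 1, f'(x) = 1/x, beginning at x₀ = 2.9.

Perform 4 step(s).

f(x) = ln(x) - 1
f'(x) = 1/x
x₀ = 2.9

Newton-Raphson formula: x_{n+1} = x_n - f(x_n)/f'(x_n)

Iteration 1:
  f(2.900000) = 0.064711
  f'(2.900000) = 0.344828
  x_1 = 2.900000 - 0.064711/0.344828 = 2.712339
Iteration 2:
  f(2.712339) = -0.002189
  f'(2.712339) = 0.368685
  x_2 = 2.712339 - (-0.002189)/0.368685 = 2.718275
Iteration 3:
  f(2.718275) = -0.000002
  f'(2.718275) = 0.367880
  x_3 = 2.718275 - (-0.000002)/0.367880 = 2.718282
Iteration 4:
  f(2.718282) = 0.000000
  f'(2.718282) = 0.367879
  x_4 = 2.718282 - 0.000000/0.367879 = 2.718282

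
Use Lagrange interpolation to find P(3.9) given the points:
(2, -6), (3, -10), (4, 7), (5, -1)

Lagrange interpolation formula:
P(x) = Σ yᵢ × Lᵢ(x)
where Lᵢ(x) = Π_{j≠i} (x - xⱼ)/(xᵢ - xⱼ)

L_0(3.9) = (3.9 - 3)/(2 - 3) × (3.9 - 4)/(2 - 4) × (3.9 - 5)/(2 - 5) = -0.016500
L_1(3.9) = (3.9 - 2)/(3 - 2) × (3.9 - 4)/(3 - 4) × (3.9 - 5)/(3 - 5) = 0.104500
L_2(3.9) = (3.9 - 2)/(4 - 2) × (3.9 - 3)/(4 - 3) × (3.9 - 5)/(4 - 5) = 0.940500
L_3(3.9) = (3.9 - 2)/(5 - 2) × (3.9 - 3)/(5 - 3) × (3.9 - 4)/(5 - 4) = -0.028500

P(3.9) = (-6)×L_0(3.9) + (-10)×L_1(3.9) + 7×L_2(3.9) + (-1)×L_3(3.9)
P(3.9) = 5.666000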